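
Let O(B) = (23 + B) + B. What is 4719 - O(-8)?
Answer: 4712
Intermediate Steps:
O(B) = 23 + 2*B
4719 - O(-8) = 4719 - (23 + 2*(-8)) = 4719 - (23 - 16) = 4719 - 1*7 = 4719 - 7 = 4712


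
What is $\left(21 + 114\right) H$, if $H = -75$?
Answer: $-10125$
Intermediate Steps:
$\left(21 + 114\right) H = \left(21 + 114\right) \left(-75\right) = 135 \left(-75\right) = -10125$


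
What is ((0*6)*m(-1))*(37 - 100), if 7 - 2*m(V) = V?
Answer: 0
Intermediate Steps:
m(V) = 7/2 - V/2
((0*6)*m(-1))*(37 - 100) = ((0*6)*(7/2 - ½*(-1)))*(37 - 100) = (0*(7/2 + ½))*(-63) = (0*4)*(-63) = 0*(-63) = 0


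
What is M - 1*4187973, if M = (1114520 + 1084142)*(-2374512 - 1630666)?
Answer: -8806036859809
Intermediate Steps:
M = -8806032671836 (M = 2198662*(-4005178) = -8806032671836)
M - 1*4187973 = -8806032671836 - 1*4187973 = -8806032671836 - 4187973 = -8806036859809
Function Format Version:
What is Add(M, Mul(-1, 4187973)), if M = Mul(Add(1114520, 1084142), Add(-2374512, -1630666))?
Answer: -8806036859809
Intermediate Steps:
M = -8806032671836 (M = Mul(2198662, -4005178) = -8806032671836)
Add(M, Mul(-1, 4187973)) = Add(-8806032671836, Mul(-1, 4187973)) = Add(-8806032671836, -4187973) = -8806036859809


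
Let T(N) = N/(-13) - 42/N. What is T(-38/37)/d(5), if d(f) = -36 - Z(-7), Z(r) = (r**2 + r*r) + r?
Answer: -374459/1160653 ≈ -0.32263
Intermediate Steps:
Z(r) = r + 2*r**2 (Z(r) = (r**2 + r**2) + r = 2*r**2 + r = r + 2*r**2)
T(N) = -42/N - N/13 (T(N) = N*(-1/13) - 42/N = -N/13 - 42/N = -42/N - N/13)
d(f) = -127 (d(f) = -36 - (-7)*(1 + 2*(-7)) = -36 - (-7)*(1 - 14) = -36 - (-7)*(-13) = -36 - 1*91 = -36 - 91 = -127)
T(-38/37)/d(5) = (-42/((-38/37)) - (-38)/(13*37))/(-127) = (-42/((-38*1/37)) - (-38)/(13*37))*(-1/127) = (-42/(-38/37) - 1/13*(-38/37))*(-1/127) = (-42*(-37/38) + 38/481)*(-1/127) = (777/19 + 38/481)*(-1/127) = (374459/9139)*(-1/127) = -374459/1160653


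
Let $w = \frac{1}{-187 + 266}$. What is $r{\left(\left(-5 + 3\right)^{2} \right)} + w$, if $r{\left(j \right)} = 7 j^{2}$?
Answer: $\frac{8849}{79} \approx 112.01$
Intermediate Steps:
$w = \frac{1}{79} \approx 0.012658$
$r{\left(\left(-5 + 3\right)^{2} \right)} + w = 7 \left(\left(-5 + 3\right)^{2}\right)^{2} + \frac{1}{79} = 7 \left(\left(-2\right)^{2}\right)^{2} + \frac{1}{79} = 7 \cdot 4^{2} + \frac{1}{79} = 7 \cdot 16 + \frac{1}{79} = 112 + \frac{1}{79} = \frac{8849}{79}$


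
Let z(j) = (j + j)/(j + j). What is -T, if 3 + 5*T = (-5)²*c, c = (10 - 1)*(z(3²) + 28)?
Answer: -6522/5 ≈ -1304.4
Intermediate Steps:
z(j) = 1 (z(j) = (2*j)/((2*j)) = (2*j)*(1/(2*j)) = 1)
c = 261 (c = (10 - 1)*(1 + 28) = 9*29 = 261)
T = 6522/5 (T = -⅗ + ((-5)²*261)/5 = -⅗ + (25*261)/5 = -⅗ + (⅕)*6525 = -⅗ + 1305 = 6522/5 ≈ 1304.4)
-T = -1*6522/5 = -6522/5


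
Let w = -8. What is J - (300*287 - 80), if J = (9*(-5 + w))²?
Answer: -72331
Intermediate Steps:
J = 13689 (J = (9*(-5 - 8))² = (9*(-13))² = (-117)² = 13689)
J - (300*287 - 80) = 13689 - (300*287 - 80) = 13689 - (86100 - 80) = 13689 - 1*86020 = 13689 - 86020 = -72331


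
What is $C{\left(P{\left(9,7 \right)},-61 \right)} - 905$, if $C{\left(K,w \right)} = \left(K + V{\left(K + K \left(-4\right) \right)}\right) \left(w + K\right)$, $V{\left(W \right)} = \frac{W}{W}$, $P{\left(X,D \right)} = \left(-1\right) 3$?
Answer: $-777$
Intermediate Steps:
$P{\left(X,D \right)} = -3$
$V{\left(W \right)} = 1$
$C{\left(K,w \right)} = \left(1 + K\right) \left(K + w\right)$ ($C{\left(K,w \right)} = \left(K + 1\right) \left(w + K\right) = \left(1 + K\right) \left(K + w\right)$)
$C{\left(P{\left(9,7 \right)},-61 \right)} - 905 = \left(-3 - 61 + \left(-3\right)^{2} - -183\right) - 905 = \left(-3 - 61 + 9 + 183\right) - 905 = 128 - 905 = -777$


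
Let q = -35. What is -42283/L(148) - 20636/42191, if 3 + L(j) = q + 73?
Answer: -1784684313/1476685 ≈ -1208.6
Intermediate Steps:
L(j) = 35 (L(j) = -3 + (-35 + 73) = -3 + 38 = 35)
-42283/L(148) - 20636/42191 = -42283/35 - 20636/42191 = -1784684313/1476685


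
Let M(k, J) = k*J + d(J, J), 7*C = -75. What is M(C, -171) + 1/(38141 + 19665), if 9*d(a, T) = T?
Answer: 104810537/57806 ≈ 1813.1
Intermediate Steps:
d(a, T) = T/9
C = -75/7 (C = (⅐)*(-75) = -75/7 ≈ -10.714)
M(k, J) = J/9 + J*k (M(k, J) = k*J + J/9 = J*k + J/9 = J/9 + J*k)
M(C, -171) + 1/(38141 + 19665) = -171*(⅑ - 75/7) + 1/(38141 + 19665) = -171*(-668/63) + 1/57806 = 12692/7 + 1/57806 = 104810537/57806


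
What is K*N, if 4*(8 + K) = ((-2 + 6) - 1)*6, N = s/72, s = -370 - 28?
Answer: 1393/72 ≈ 19.347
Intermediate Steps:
s = -398
N = -199/36 (N = -398/72 = -398*1/72 = -199/36 ≈ -5.5278)
K = -7/2 (K = -8 + (((-2 + 6) - 1)*6)/4 = -8 + ((4 - 1)*6)/4 = -8 + (3*6)/4 = -8 + (1/4)*18 = -8 + 9/2 = -7/2 ≈ -3.5000)
K*N = -7/2*(-199/36) = 1393/72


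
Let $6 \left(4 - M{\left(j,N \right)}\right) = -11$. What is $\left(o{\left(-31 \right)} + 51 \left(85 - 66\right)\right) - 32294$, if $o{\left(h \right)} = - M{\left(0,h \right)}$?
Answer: $- \frac{187985}{6} \approx -31331.0$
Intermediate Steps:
$M{\left(j,N \right)} = \frac{35}{6}$ ($M{\left(j,N \right)} = 4 - - \frac{11}{6} = 4 + \frac{11}{6} = \frac{35}{6}$)
$o{\left(h \right)} = - \frac{35}{6}$ ($o{\left(h \right)} = \left(-1\right) \frac{35}{6} = - \frac{35}{6}$)
$\left(o{\left(-31 \right)} + 51 \left(85 - 66\right)\right) - 32294 = \left(- \frac{35}{6} + 51 \left(85 - 66\right)\right) - 32294 = \left(- \frac{35}{6} + 51 \cdot 19\right) - 32294 = \left(- \frac{35}{6} + 969\right) - 32294 = \frac{5779}{6} - 32294 = - \frac{187985}{6}$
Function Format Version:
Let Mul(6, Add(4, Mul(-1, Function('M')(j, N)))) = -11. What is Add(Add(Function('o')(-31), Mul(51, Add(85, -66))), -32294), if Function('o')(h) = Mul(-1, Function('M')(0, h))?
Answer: Rational(-187985, 6) ≈ -31331.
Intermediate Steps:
Function('M')(j, N) = Rational(35, 6) (Function('M')(j, N) = Add(4, Mul(Rational(-1, 6), -11)) = Add(4, Rational(11, 6)) = Rational(35, 6))
Function('o')(h) = Rational(-35, 6) (Function('o')(h) = Mul(-1, Rational(35, 6)) = Rational(-35, 6))
Add(Add(Function('o')(-31), Mul(51, Add(85, -66))), -32294) = Add(Add(Rational(-35, 6), Mul(51, Add(85, -66))), -32294) = Add(Add(Rational(-35, 6), Mul(51, 19)), -32294) = Add(Add(Rational(-35, 6), 969), -32294) = Add(Rational(5779, 6), -32294) = Rational(-187985, 6)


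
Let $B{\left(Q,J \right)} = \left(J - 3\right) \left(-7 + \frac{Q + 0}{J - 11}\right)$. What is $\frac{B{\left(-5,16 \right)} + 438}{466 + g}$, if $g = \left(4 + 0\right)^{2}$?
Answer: $\frac{167}{241} \approx 0.69295$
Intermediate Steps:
$B{\left(Q,J \right)} = \left(-7 + \frac{Q}{-11 + J}\right) \left(-3 + J\right)$ ($B{\left(Q,J \right)} = \left(-3 + J\right) \left(-7 + \frac{Q}{-11 + J}\right) = \left(-7 + \frac{Q}{-11 + J}\right) \left(-3 + J\right)$)
$g = 16$ ($g = 4^{2} = 16$)
$\frac{B{\left(-5,16 \right)} + 438}{466 + g} = \frac{\frac{-231 - 7 \cdot 16^{2} - -15 + 98 \cdot 16 + 16 \left(-5\right)}{-11 + 16} + 438}{466 + 16} = \frac{\frac{-231 - 1792 + 15 + 1568 - 80}{5} + 438}{482} = \left(\frac{-231 - 1792 + 15 + 1568 - 80}{5} + 438\right) \frac{1}{482} = \left(\frac{1}{5} \left(-520\right) + 438\right) \frac{1}{482} = \left(-104 + 438\right) \frac{1}{482} = 334 \cdot \frac{1}{482} = \frac{167}{241}$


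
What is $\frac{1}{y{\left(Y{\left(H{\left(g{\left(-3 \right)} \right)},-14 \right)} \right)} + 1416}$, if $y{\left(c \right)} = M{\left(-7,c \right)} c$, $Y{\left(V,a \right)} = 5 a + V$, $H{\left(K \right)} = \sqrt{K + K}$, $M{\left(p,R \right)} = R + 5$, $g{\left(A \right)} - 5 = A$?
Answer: $\frac{1}{5700} \approx 0.00017544$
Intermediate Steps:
$g{\left(A \right)} = 5 + A$
$M{\left(p,R \right)} = 5 + R$
$H{\left(K \right)} = \sqrt{2} \sqrt{K}$ ($H{\left(K \right)} = \sqrt{2 K} = \sqrt{2} \sqrt{K}$)
$Y{\left(V,a \right)} = V + 5 a$
$y{\left(c \right)} = c \left(5 + c\right)$ ($y{\left(c \right)} = \left(5 + c\right) c = c \left(5 + c\right)$)
$\frac{1}{y{\left(Y{\left(H{\left(g{\left(-3 \right)} \right)},-14 \right)} \right)} + 1416} = \frac{1}{\left(\sqrt{2} \sqrt{5 - 3} + 5 \left(-14\right)\right) \left(5 + \left(\sqrt{2} \sqrt{5 - 3} + 5 \left(-14\right)\right)\right) + 1416} = \frac{1}{\left(\sqrt{2} \sqrt{2} - 70\right) \left(5 - \left(70 - \sqrt{2} \sqrt{2}\right)\right) + 1416} = \frac{1}{\left(2 - 70\right) \left(5 + \left(2 - 70\right)\right) + 1416} = \frac{1}{- 68 \left(5 - 68\right) + 1416} = \frac{1}{\left(-68\right) \left(-63\right) + 1416} = \frac{1}{4284 + 1416} = \frac{1}{5700}$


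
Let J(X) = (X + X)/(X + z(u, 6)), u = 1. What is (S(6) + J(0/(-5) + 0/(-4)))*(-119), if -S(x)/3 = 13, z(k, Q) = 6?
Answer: 4641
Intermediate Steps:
S(x) = -39 (S(x) = -3*13 = -39)
J(X) = 2*X/(6 + X) (J(X) = (X + X)/(X + 6) = (2*X)/(6 + X) = 2*X/(6 + X))
(S(6) + J(0/(-5) + 0/(-4)))*(-119) = (-39 + 2*(0/(-5) + 0/(-4))/(6 + (0/(-5) + 0/(-4))))*(-119) = (-39 + 2*(0*(-1/5) + 0*(-1/4))/(6 + (0*(-1/5) + 0*(-1/4))))*(-119) = (-39 + 2*(0 + 0)/(6 + (0 + 0)))*(-119) = (-39 + 2*0/(6 + 0))*(-119) = (-39 + 2*0/6)*(-119) = (-39 + 2*0*(1/6))*(-119) = (-39 + 0)*(-119) = -39*(-119) = 4641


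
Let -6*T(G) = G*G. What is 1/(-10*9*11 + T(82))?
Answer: -3/6332 ≈ -0.00047378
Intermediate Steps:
T(G) = -G²/6 (T(G) = -G*G/6 = -G²/6)
1/(-10*9*11 + T(82)) = 1/(-10*9*11 - ⅙*82²) = 1/(-90*11 - ⅙*6724) = 1/(-990 - 3362/3) = 1/(-6332/3) = -3/6332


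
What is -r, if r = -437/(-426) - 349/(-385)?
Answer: -316919/164010 ≈ -1.9323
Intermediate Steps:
r = 316919/164010 (r = -437*(-1/426) - 349*(-1/385) = 437/426 + 349/385 = 316919/164010 ≈ 1.9323)
-r = -1*316919/164010 = -316919/164010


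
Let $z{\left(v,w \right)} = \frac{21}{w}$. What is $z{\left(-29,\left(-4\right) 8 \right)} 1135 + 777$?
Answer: $\frac{1029}{32} \approx 32.156$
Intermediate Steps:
$z{\left(-29,\left(-4\right) 8 \right)} 1135 + 777 = \frac{21}{\left(-4\right) 8} \cdot 1135 + 777 = \frac{21}{-32} \cdot 1135 + 777 = 21 \left(- \frac{1}{32}\right) 1135 + 777 = \left(- \frac{21}{32}\right) 1135 + 777 = - \frac{23835}{32} + 777 = \frac{1029}{32}$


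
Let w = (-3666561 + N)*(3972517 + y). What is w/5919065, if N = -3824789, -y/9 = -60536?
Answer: -6768196500070/1183813 ≈ -5.7173e+6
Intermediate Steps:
y = 544824 (y = -9*(-60536) = 544824)
w = -33840982500350 (w = (-3666561 - 3824789)*(3972517 + 544824) = -7491350*4517341 = -33840982500350)
w/5919065 = -33840982500350/5919065 = -33840982500350*1/5919065 = -6768196500070/1183813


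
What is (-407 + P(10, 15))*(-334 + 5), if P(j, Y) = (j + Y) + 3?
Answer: 124691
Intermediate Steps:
P(j, Y) = 3 + Y + j (P(j, Y) = (Y + j) + 3 = 3 + Y + j)
(-407 + P(10, 15))*(-334 + 5) = (-407 + (3 + 15 + 10))*(-334 + 5) = (-407 + 28)*(-329) = -379*(-329) = 124691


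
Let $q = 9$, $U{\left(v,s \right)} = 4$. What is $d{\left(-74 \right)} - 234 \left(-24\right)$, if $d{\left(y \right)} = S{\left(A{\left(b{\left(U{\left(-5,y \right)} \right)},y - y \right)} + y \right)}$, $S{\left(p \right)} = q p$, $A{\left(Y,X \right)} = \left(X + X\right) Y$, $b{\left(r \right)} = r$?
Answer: $4950$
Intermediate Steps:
$A{\left(Y,X \right)} = 2 X Y$
$S{\left(p \right)} = 9 p$
$d{\left(y \right)} = 9 y$ ($d{\left(y \right)} = 9 \left(2 \left(y - y\right) 4 + y\right) = 9 \left(2 \cdot 0 \cdot 4 + y\right) = 9 \left(0 + y\right) = 9 y$)
$d{\left(-74 \right)} - 234 \left(-24\right) = 9 \left(-74\right) - 234 \left(-24\right) = -666 - -5616 = -666 + 5616 = 4950$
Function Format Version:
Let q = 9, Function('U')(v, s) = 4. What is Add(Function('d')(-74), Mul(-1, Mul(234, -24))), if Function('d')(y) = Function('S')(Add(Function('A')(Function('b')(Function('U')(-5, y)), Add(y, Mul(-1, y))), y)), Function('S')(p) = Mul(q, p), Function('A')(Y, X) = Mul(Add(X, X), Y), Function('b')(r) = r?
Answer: 4950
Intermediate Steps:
Function('A')(Y, X) = Mul(2, X, Y) (Function('A')(Y, X) = Mul(Mul(2, X), Y) = Mul(2, X, Y))
Function('S')(p) = Mul(9, p)
Function('d')(y) = Mul(9, y) (Function('d')(y) = Mul(9, Add(Mul(2, Add(y, Mul(-1, y)), 4), y)) = Mul(9, Add(Mul(2, 0, 4), y)) = Mul(9, Add(0, y)) = Mul(9, y))
Add(Function('d')(-74), Mul(-1, Mul(234, -24))) = Add(Mul(9, -74), Mul(-1, Mul(234, -24))) = Add(-666, Mul(-1, -5616)) = Add(-666, 5616) = 4950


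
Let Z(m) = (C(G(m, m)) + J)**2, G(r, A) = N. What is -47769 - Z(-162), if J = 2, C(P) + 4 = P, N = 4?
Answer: -47773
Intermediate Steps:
G(r, A) = 4
C(P) = -4 + P
Z(m) = 4 (Z(m) = ((-4 + 4) + 2)**2 = (0 + 2)**2 = 2**2 = 4)
-47769 - Z(-162) = -47769 - 1*4 = -47769 - 4 = -47773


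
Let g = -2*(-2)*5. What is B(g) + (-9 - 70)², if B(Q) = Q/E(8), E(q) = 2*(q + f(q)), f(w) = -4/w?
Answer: 18727/3 ≈ 6242.3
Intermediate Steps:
E(q) = -8/q + 2*q (E(q) = 2*(q - 4/q) = -8/q + 2*q)
g = 20 (g = 4*5 = 20)
B(Q) = Q/15 (B(Q) = Q/(-8/8 + 2*8) = Q/(-8*⅛ + 16) = Q/(-1 + 16) = Q/15)
B(g) + (-9 - 70)² = (1/15)*20 + (-9 - 70)² = 4/3 + (-79)² = 4/3 + 6241 = 18727/3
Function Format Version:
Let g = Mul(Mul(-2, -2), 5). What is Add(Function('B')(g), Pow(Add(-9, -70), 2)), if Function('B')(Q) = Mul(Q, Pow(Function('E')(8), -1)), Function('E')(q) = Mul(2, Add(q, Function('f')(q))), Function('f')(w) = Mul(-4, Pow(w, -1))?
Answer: Rational(18727, 3) ≈ 6242.3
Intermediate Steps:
Function('E')(q) = Add(Mul(-8, Pow(q, -1)), Mul(2, q)) (Function('E')(q) = Mul(2, Add(q, Mul(-4, Pow(q, -1)))) = Add(Mul(-8, Pow(q, -1)), Mul(2, q)))
g = 20 (g = Mul(4, 5) = 20)
Function('B')(Q) = Mul(Rational(1, 15), Q) (Function('B')(Q) = Mul(Q, Pow(Add(Mul(-8, Pow(8, -1)), Mul(2, 8)), -1)) = Mul(Q, Pow(Add(Mul(-8, Rational(1, 8)), 16), -1)) = Mul(Q, Pow(Add(-1, 16), -1)) = Mul(Q, Pow(15, -1)) = Mul(Q, Rational(1, 15)) = Mul(Rational(1, 15), Q))
Add(Function('B')(g), Pow(Add(-9, -70), 2)) = Add(Mul(Rational(1, 15), 20), Pow(Add(-9, -70), 2)) = Add(Rational(4, 3), Pow(-79, 2)) = Add(Rational(4, 3), 6241) = Rational(18727, 3)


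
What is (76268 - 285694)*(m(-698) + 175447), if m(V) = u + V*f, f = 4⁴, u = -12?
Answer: 681262778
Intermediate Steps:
f = 256
m(V) = -12 + 256*V (m(V) = -12 + V*256 = -12 + 256*V)
(76268 - 285694)*(m(-698) + 175447) = (76268 - 285694)*((-12 + 256*(-698)) + 175447) = -209426*((-12 - 178688) + 175447) = -209426*(-178700 + 175447) = -209426*(-3253) = 681262778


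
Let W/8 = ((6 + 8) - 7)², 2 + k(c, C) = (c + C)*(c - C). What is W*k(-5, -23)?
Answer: -198352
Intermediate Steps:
k(c, C) = -2 + (C + c)*(c - C) (k(c, C) = -2 + (c + C)*(c - C) = -2 + (C + c)*(c - C))
W = 392 (W = 8*((6 + 8) - 7)² = 8*(14 - 7)² = 8*7² = 8*49 = 392)
W*k(-5, -23) = 392*(-2 + (-5)² - 1*(-23)²) = 392*(-2 + 25 - 1*529) = 392*(-2 + 25 - 529) = 392*(-506) = -198352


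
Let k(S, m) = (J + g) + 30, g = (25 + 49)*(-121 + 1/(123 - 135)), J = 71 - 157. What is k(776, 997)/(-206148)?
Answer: 54097/1236888 ≈ 0.043736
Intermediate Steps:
J = -86
g = -53761/6 (g = 74*(-121 + 1/(-12)) = 74*(-121 - 1/12) = 74*(-1453/12) = -53761/6 ≈ -8960.2)
k(S, m) = -54097/6 (k(S, m) = (-86 - 53761/6) + 30 = -54277/6 + 30 = -54097/6)
k(776, 997)/(-206148) = -54097/6/(-206148) = -54097/6*(-1/206148) = 54097/1236888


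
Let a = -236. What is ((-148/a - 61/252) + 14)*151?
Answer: 32295427/14868 ≈ 2172.1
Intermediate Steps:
((-148/a - 61/252) + 14)*151 = ((-148/(-236) - 61/252) + 14)*151 = ((-148*(-1/236) - 61*1/252) + 14)*151 = ((37/59 - 61/252) + 14)*151 = (5725/14868 + 14)*151 = (213877/14868)*151 = 32295427/14868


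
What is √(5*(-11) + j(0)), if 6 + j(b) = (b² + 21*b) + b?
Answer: I*√61 ≈ 7.8102*I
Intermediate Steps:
j(b) = -6 + b² + 22*b (j(b) = -6 + ((b² + 21*b) + b) = -6 + (b² + 22*b) = -6 + b² + 22*b)
√(5*(-11) + j(0)) = √(5*(-11) + (-6 + 0² + 22*0)) = √(-55 + (-6 + 0 + 0)) = √(-55 - 6) = √(-61) = I*√61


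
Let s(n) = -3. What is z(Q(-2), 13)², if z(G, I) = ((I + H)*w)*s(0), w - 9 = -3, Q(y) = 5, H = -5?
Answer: 20736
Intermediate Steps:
w = 6 (w = 9 - 3 = 6)
z(G, I) = 90 - 18*I (z(G, I) = ((I - 5)*6)*(-3) = ((-5 + I)*6)*(-3) = (-30 + 6*I)*(-3) = 90 - 18*I)
z(Q(-2), 13)² = (90 - 18*13)² = (90 - 234)² = (-144)² = 20736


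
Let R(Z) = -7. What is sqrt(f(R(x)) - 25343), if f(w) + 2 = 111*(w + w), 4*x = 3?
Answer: I*sqrt(26899) ≈ 164.01*I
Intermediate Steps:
x = 3/4 (x = (1/4)*3 = 3/4 ≈ 0.75000)
f(w) = -2 + 222*w (f(w) = -2 + 111*(w + w) = -2 + 111*(2*w) = -2 + 222*w)
sqrt(f(R(x)) - 25343) = sqrt((-2 + 222*(-7)) - 25343) = sqrt((-2 - 1554) - 25343) = sqrt(-1556 - 25343) = sqrt(-26899) = I*sqrt(26899)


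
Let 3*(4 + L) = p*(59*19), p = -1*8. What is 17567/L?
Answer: -52701/8980 ≈ -5.8687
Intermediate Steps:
p = -8
L = -8980/3 (L = -4 + (-472*19)/3 = -4 + (-8*1121)/3 = -4 + (⅓)*(-8968) = -4 - 8968/3 = -8980/3 ≈ -2993.3)
17567/L = 17567/(-8980/3) = 17567*(-3/8980) = -52701/8980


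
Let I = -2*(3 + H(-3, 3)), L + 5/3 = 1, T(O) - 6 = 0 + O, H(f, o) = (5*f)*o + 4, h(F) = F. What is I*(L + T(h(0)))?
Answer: 1216/3 ≈ 405.33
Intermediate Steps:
H(f, o) = 4 + 5*f*o (H(f, o) = 5*f*o + 4 = 4 + 5*f*o)
T(O) = 6 + O (T(O) = 6 + (0 + O) = 6 + O)
L = -⅔ (L = -5/3 + 1 = -⅔ ≈ -0.66667)
I = 76 (I = -2*(3 + (4 + 5*(-3)*3)) = -2*(3 + (4 - 45)) = -2*(3 - 41) = -2*(-38) = 76)
I*(L + T(h(0))) = 76*(-⅔ + (6 + 0)) = 76*(-⅔ + 6) = 76*(16/3) = 1216/3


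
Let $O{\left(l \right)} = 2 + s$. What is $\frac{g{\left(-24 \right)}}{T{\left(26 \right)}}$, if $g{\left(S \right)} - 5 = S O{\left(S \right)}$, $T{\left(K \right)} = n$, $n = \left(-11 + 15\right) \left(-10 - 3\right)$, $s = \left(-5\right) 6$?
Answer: $- \frac{677}{52} \approx -13.019$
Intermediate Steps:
$s = -30$
$O{\left(l \right)} = -28$ ($O{\left(l \right)} = 2 - 30 = -28$)
$n = -52$ ($n = 4 \left(-13\right) = -52$)
$T{\left(K \right)} = -52$
$g{\left(S \right)} = 5 - 28 S$ ($g{\left(S \right)} = 5 + S \left(-28\right) = 5 - 28 S$)
$\frac{g{\left(-24 \right)}}{T{\left(26 \right)}} = \frac{5 - -672}{-52} = \left(5 + 672\right) \left(- \frac{1}{52}\right) = 677 \left(- \frac{1}{52}\right) = - \frac{677}{52}$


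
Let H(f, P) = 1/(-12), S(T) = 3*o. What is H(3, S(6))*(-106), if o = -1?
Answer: 53/6 ≈ 8.8333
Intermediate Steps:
S(T) = -3 (S(T) = 3*(-1) = -3)
H(f, P) = -1/12
H(3, S(6))*(-106) = -1/12*(-106) = 53/6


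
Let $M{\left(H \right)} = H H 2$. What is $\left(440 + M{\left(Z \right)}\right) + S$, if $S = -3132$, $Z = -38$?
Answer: $196$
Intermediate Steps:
$M{\left(H \right)} = 2 H^{2}$ ($M{\left(H \right)} = H^{2} \cdot 2 = 2 H^{2}$)
$\left(440 + M{\left(Z \right)}\right) + S = \left(440 + 2 \left(-38\right)^{2}\right) - 3132 = \left(440 + 2 \cdot 1444\right) - 3132 = \left(440 + 2888\right) - 3132 = 3328 - 3132 = 196$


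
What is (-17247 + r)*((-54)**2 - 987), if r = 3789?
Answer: -25960482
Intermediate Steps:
(-17247 + r)*((-54)**2 - 987) = (-17247 + 3789)*((-54)**2 - 987) = -13458*(2916 - 987) = -13458*1929 = -25960482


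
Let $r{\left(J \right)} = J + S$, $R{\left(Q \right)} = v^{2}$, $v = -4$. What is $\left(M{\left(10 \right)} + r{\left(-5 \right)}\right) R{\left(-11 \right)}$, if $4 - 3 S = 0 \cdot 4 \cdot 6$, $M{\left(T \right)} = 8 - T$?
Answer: $- \frac{272}{3} \approx -90.667$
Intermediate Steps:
$R{\left(Q \right)} = 16$ ($R{\left(Q \right)} = \left(-4\right)^{2} = 16$)
$S = \frac{4}{3}$ ($S = \frac{4}{3} - \frac{0 \cdot 4 \cdot 6}{3} = \frac{4}{3} - \frac{0 \cdot 24}{3} = \frac{4}{3} - 0 = \frac{4}{3} + 0 = \frac{4}{3} \approx 1.3333$)
$r{\left(J \right)} = \frac{4}{3} + J$ ($r{\left(J \right)} = J + \frac{4}{3} = \frac{4}{3} + J$)
$\left(M{\left(10 \right)} + r{\left(-5 \right)}\right) R{\left(-11 \right)} = \left(\left(8 - 10\right) + \left(\frac{4}{3} - 5\right)\right) 16 = \left(\left(8 - 10\right) - \frac{11}{3}\right) 16 = \left(-2 - \frac{11}{3}\right) 16 = \left(- \frac{17}{3}\right) 16 = - \frac{272}{3}$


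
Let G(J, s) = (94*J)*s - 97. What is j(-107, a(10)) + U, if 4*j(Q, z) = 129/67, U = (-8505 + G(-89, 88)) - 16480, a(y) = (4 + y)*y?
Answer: -204025591/268 ≈ -7.6129e+5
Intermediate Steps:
G(J, s) = -97 + 94*J*s (G(J, s) = 94*J*s - 97 = -97 + 94*J*s)
a(y) = y*(4 + y)
U = -761290 (U = (-8505 + (-97 + 94*(-89)*88)) - 16480 = (-8505 + (-97 - 736208)) - 16480 = (-8505 - 736305) - 16480 = -744810 - 16480 = -761290)
j(Q, z) = 129/268 (j(Q, z) = (129/67)/4 = (129*(1/67))/4 = (¼)*(129/67) = 129/268)
j(-107, a(10)) + U = 129/268 - 761290 = -204025591/268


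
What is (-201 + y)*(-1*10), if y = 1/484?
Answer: 486415/242 ≈ 2010.0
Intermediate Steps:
y = 1/484 ≈ 0.0020661
(-201 + y)*(-1*10) = (-201 + 1/484)*(-1*10) = -97283/484*(-10) = 486415/242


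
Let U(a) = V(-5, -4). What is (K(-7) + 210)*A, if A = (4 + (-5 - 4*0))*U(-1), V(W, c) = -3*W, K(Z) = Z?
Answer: -3045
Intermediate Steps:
U(a) = 15 (U(a) = -3*(-5) = 15)
A = -15 (A = (4 + (-5 - 4*0))*15 = (4 + (-5 + 0))*15 = (4 - 5)*15 = -1*15 = -15)
(K(-7) + 210)*A = (-7 + 210)*(-15) = 203*(-15) = -3045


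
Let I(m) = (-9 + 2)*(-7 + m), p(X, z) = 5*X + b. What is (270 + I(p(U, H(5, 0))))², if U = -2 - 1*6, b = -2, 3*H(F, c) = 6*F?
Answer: 375769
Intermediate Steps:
H(F, c) = 2*F (H(F, c) = (6*F)/3 = 2*F)
U = -8 (U = -2 - 6 = -8)
p(X, z) = -2 + 5*X (p(X, z) = 5*X - 2 = -2 + 5*X)
I(m) = 49 - 7*m (I(m) = -7*(-7 + m) = 49 - 7*m)
(270 + I(p(U, H(5, 0))))² = (270 + (49 - 7*(-2 + 5*(-8))))² = (270 + (49 - 7*(-2 - 40)))² = (270 + (49 - 7*(-42)))² = (270 + (49 + 294))² = (270 + 343)² = 613² = 375769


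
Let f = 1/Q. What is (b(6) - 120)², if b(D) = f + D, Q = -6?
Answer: 469225/36 ≈ 13034.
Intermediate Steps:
f = -⅙ (f = 1/(-6) = -⅙ ≈ -0.16667)
b(D) = -⅙ + D
(b(6) - 120)² = ((-⅙ + 6) - 120)² = (35/6 - 120)² = (-685/6)² = 469225/36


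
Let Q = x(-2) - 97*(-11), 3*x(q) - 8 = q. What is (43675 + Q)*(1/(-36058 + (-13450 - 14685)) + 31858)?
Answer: 91504191173192/64193 ≈ 1.4255e+9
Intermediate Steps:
x(q) = 8/3 + q/3
Q = 1069 (Q = (8/3 + (⅓)*(-2)) - 97*(-11) = (8/3 - ⅔) + 1067 = 2 + 1067 = 1069)
(43675 + Q)*(1/(-36058 + (-13450 - 14685)) + 31858) = (43675 + 1069)*(1/(-36058 + (-13450 - 14685)) + 31858) = 44744*(1/(-36058 - 28135) + 31858) = 44744*(1/(-64193) + 31858) = 44744*(-1/64193 + 31858) = 44744*(2045060593/64193) = 91504191173192/64193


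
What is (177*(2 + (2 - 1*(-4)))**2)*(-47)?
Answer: -532416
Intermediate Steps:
(177*(2 + (2 - 1*(-4)))**2)*(-47) = (177*(2 + (2 + 4))**2)*(-47) = (177*(2 + 6)**2)*(-47) = (177*8**2)*(-47) = (177*64)*(-47) = 11328*(-47) = -532416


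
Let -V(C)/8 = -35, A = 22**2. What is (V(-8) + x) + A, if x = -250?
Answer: 514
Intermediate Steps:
A = 484
V(C) = 280 (V(C) = -8*(-35) = 280)
(V(-8) + x) + A = (280 - 250) + 484 = 30 + 484 = 514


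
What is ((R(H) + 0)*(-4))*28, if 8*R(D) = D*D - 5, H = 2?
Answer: 14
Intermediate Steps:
R(D) = -5/8 + D²/8 (R(D) = (D*D - 5)/8 = (D² - 5)/8 = (-5 + D²)/8 = -5/8 + D²/8)
((R(H) + 0)*(-4))*28 = (((-5/8 + (⅛)*2²) + 0)*(-4))*28 = (((-5/8 + (⅛)*4) + 0)*(-4))*28 = (((-5/8 + ½) + 0)*(-4))*28 = ((-⅛ + 0)*(-4))*28 = -⅛*(-4)*28 = (½)*28 = 14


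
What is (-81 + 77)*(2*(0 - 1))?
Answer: 8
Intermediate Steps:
(-81 + 77)*(2*(0 - 1)) = -8*(-1) = -4*(-2) = 8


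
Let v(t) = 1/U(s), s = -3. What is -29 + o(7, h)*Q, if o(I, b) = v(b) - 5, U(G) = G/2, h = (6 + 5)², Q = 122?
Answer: -2161/3 ≈ -720.33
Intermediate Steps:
h = 121 (h = 11² = 121)
U(G) = G/2 (U(G) = G*(½) = G/2)
v(t) = -⅔ (v(t) = 1/((½)*(-3)) = 1/(-3/2) = -⅔)
o(I, b) = -17/3 (o(I, b) = -⅔ - 5 = -17/3)
-29 + o(7, h)*Q = -29 - 17/3*122 = -29 - 2074/3 = -2161/3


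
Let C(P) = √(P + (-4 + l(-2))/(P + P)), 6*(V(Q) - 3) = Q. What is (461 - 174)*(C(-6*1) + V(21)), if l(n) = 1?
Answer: 3731/2 + 287*I*√23/2 ≈ 1865.5 + 688.2*I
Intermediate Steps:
V(Q) = 3 + Q/6
C(P) = √(P - 3/(2*P)) (C(P) = √(P + (-4 + 1)/(P + P)) = √(P - 3*1/(2*P)) = √(P - 3/(2*P)))
(461 - 174)*(C(-6*1) + V(21)) = (461 - 174)*(√(-6/((-6*1)) + 4*(-6*1))/2 + (3 + (⅙)*21)) = 287*(√(-6/(-6) + 4*(-6))/2 + (3 + 7/2)) = 287*(√(-6*(-⅙) - 24)/2 + 13/2) = 287*(√(1 - 24)/2 + 13/2) = 287*(√(-23)/2 + 13/2) = 287*((I*√23)/2 + 13/2) = 287*(I*√23/2 + 13/2) = 287*(13/2 + I*√23/2) = 3731/2 + 287*I*√23/2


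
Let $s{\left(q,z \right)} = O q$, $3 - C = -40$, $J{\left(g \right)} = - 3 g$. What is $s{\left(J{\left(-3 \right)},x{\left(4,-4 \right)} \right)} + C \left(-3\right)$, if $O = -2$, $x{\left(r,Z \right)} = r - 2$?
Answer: $-147$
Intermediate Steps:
$x{\left(r,Z \right)} = -2 + r$ ($x{\left(r,Z \right)} = r - 2 = -2 + r$)
$C = 43$ ($C = 3 - -40 = 3 + 40 = 43$)
$s{\left(q,z \right)} = - 2 q$
$s{\left(J{\left(-3 \right)},x{\left(4,-4 \right)} \right)} + C \left(-3\right) = - 2 \left(\left(-3\right) \left(-3\right)\right) + 43 \left(-3\right) = \left(-2\right) 9 - 129 = -18 - 129 = -147$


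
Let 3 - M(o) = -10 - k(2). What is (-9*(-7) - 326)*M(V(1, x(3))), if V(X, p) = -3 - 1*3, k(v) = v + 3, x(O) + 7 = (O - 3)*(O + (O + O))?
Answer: -4734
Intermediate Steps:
x(O) = -7 + 3*O*(-3 + O) (x(O) = -7 + (O - 3)*(O + (O + O)) = -7 + (-3 + O)*(O + 2*O) = -7 + (-3 + O)*(3*O) = -7 + 3*O*(-3 + O))
k(v) = 3 + v
V(X, p) = -6 (V(X, p) = -3 - 3 = -6)
M(o) = 18 (M(o) = 3 - (-10 - (3 + 2)) = 3 - (-10 - 1*5) = 3 - (-10 - 5) = 3 - 1*(-15) = 3 + 15 = 18)
(-9*(-7) - 326)*M(V(1, x(3))) = (-9*(-7) - 326)*18 = (63 - 326)*18 = -263*18 = -4734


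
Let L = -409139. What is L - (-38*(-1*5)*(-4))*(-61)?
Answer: -455499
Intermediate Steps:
L - (-38*(-1*5)*(-4))*(-61) = -409139 - (-38*(-1*5)*(-4))*(-61) = -409139 - (-(-190)*(-4))*(-61) = -409139 - (-38*20)*(-61) = -409139 - (-760)*(-61) = -409139 - 1*46360 = -409139 - 46360 = -455499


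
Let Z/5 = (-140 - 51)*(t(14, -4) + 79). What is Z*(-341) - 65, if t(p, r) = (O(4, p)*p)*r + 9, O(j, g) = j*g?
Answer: -992596505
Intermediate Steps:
O(j, g) = g*j
t(p, r) = 9 + 4*r*p² (t(p, r) = ((p*4)*p)*r + 9 = ((4*p)*p)*r + 9 = (4*p²)*r + 9 = 4*r*p² + 9 = 9 + 4*r*p²)
Z = 2910840 (Z = 5*((-140 - 51)*((9 + 4*(-4)*14²) + 79)) = 5*(-191*((9 + 4*(-4)*196) + 79)) = 5*(-191*((9 - 3136) + 79)) = 5*(-191*(-3127 + 79)) = 5*(-191*(-3048)) = 5*582168 = 2910840)
Z*(-341) - 65 = 2910840*(-341) - 65 = -992596440 - 65 = -992596505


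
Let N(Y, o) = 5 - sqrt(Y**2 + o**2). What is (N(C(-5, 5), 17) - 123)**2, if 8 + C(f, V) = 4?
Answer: (118 + sqrt(305))**2 ≈ 18351.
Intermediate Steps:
C(f, V) = -4 (C(f, V) = -8 + 4 = -4)
(N(C(-5, 5), 17) - 123)**2 = ((5 - sqrt((-4)**2 + 17**2)) - 123)**2 = ((5 - sqrt(16 + 289)) - 123)**2 = ((5 - sqrt(305)) - 123)**2 = (-118 - sqrt(305))**2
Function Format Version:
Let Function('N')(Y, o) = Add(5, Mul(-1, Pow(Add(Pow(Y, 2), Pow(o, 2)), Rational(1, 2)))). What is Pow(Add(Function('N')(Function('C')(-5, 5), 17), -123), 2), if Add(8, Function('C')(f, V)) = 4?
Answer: Pow(Add(118, Pow(305, Rational(1, 2))), 2) ≈ 18351.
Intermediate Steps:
Function('C')(f, V) = -4 (Function('C')(f, V) = Add(-8, 4) = -4)
Pow(Add(Function('N')(Function('C')(-5, 5), 17), -123), 2) = Pow(Add(Add(5, Mul(-1, Pow(Add(Pow(-4, 2), Pow(17, 2)), Rational(1, 2)))), -123), 2) = Pow(Add(Add(5, Mul(-1, Pow(Add(16, 289), Rational(1, 2)))), -123), 2) = Pow(Add(Add(5, Mul(-1, Pow(305, Rational(1, 2)))), -123), 2) = Pow(Add(-118, Mul(-1, Pow(305, Rational(1, 2)))), 2)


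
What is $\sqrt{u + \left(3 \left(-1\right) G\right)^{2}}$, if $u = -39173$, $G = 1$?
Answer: $2 i \sqrt{9791} \approx 197.9 i$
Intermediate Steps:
$\sqrt{u + \left(3 \left(-1\right) G\right)^{2}} = \sqrt{-39173 + \left(3 \left(-1\right) 1\right)^{2}} = \sqrt{-39173 + \left(\left(-3\right) 1\right)^{2}} = \sqrt{-39173 + \left(-3\right)^{2}} = \sqrt{-39173 + 9} = \sqrt{-39164} = 2 i \sqrt{9791}$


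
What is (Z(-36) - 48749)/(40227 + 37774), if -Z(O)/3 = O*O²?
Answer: 91219/78001 ≈ 1.1695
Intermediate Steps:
Z(O) = -3*O³ (Z(O) = -3*O*O² = -3*O³)
(Z(-36) - 48749)/(40227 + 37774) = (-3*(-36)³ - 48749)/(40227 + 37774) = (-3*(-46656) - 48749)/78001 = (139968 - 48749)*(1/78001) = 91219*(1/78001) = 91219/78001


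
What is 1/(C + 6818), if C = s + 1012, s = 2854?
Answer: 1/10684 ≈ 9.3598e-5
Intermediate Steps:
C = 3866 (C = 2854 + 1012 = 3866)
1/(C + 6818) = 1/(3866 + 6818) = 1/10684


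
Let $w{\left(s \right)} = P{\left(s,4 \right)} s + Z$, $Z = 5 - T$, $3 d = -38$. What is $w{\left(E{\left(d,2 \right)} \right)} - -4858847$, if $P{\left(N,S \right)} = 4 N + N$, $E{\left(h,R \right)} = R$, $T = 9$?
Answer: $4858863$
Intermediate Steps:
$d = - \frac{38}{3}$ ($d = \frac{1}{3} \left(-38\right) = - \frac{38}{3} \approx -12.667$)
$Z = -4$ ($Z = 5 - 9 = -4$)
$P{\left(N,S \right)} = 5 N$
$w{\left(s \right)} = -4 + 5 s^{2}$ ($w{\left(s \right)} = 5 s s - 4 = 5 s^{2} - 4 = -4 + 5 s^{2}$)
$w{\left(E{\left(d,2 \right)} \right)} - -4858847 = \left(-4 + 5 \cdot 2^{2}\right) - -4858847 = \left(-4 + 5 \cdot 4\right) + 4858847 = \left(-4 + 20\right) + 4858847 = 16 + 4858847 = 4858863$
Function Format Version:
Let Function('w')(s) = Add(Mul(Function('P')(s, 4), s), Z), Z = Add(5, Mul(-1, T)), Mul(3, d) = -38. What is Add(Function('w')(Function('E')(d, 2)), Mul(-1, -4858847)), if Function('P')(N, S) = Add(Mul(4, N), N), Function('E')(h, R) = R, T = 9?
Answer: 4858863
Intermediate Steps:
d = Rational(-38, 3) (d = Mul(Rational(1, 3), -38) = Rational(-38, 3) ≈ -12.667)
Z = -4 (Z = Add(5, Mul(-1, 9)) = Add(5, -9) = -4)
Function('P')(N, S) = Mul(5, N)
Function('w')(s) = Add(-4, Mul(5, Pow(s, 2))) (Function('w')(s) = Add(Mul(Mul(5, s), s), -4) = Add(Mul(5, Pow(s, 2)), -4) = Add(-4, Mul(5, Pow(s, 2))))
Add(Function('w')(Function('E')(d, 2)), Mul(-1, -4858847)) = Add(Add(-4, Mul(5, Pow(2, 2))), Mul(-1, -4858847)) = Add(Add(-4, Mul(5, 4)), 4858847) = Add(Add(-4, 20), 4858847) = Add(16, 4858847) = 4858863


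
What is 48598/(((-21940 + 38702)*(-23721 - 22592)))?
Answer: -24299/388149253 ≈ -6.2602e-5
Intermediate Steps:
48598/(((-21940 + 38702)*(-23721 - 22592))) = 48598/((16762*(-46313))) = 48598/(-776298506) = 48598*(-1/776298506) = -24299/388149253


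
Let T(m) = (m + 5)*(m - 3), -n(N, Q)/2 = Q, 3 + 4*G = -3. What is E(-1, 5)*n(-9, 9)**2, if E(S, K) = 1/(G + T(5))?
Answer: 648/37 ≈ 17.514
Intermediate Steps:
G = -3/2 (G = -3/4 + (1/4)*(-3) = -3/4 - 3/4 = -3/2 ≈ -1.5000)
n(N, Q) = -2*Q
T(m) = (-3 + m)*(5 + m) (T(m) = (5 + m)*(-3 + m) = (-3 + m)*(5 + m))
E(S, K) = 2/37 (E(S, K) = 1/(-3/2 + (-15 + 5**2 + 2*5)) = 1/(-3/2 + (-15 + 25 + 10)) = 1/(-3/2 + 20) = 1/(37/2) = 2/37)
E(-1, 5)*n(-9, 9)**2 = 2*(-2*9)**2/37 = (2/37)*(-18)**2 = (2/37)*324 = 648/37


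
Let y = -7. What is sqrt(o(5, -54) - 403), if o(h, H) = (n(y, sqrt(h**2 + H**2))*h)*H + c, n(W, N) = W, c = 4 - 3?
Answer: 4*sqrt(93) ≈ 38.575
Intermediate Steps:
c = 1
o(h, H) = 1 - 7*H*h (o(h, H) = (-7*h)*H + 1 = -7*H*h + 1 = 1 - 7*H*h)
sqrt(o(5, -54) - 403) = sqrt((1 - 7*(-54)*5) - 403) = sqrt((1 + 1890) - 403) = sqrt(1891 - 403) = sqrt(1488) = 4*sqrt(93)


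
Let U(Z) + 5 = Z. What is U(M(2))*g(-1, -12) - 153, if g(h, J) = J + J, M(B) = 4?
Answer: -129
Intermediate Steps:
g(h, J) = 2*J
U(Z) = -5 + Z
U(M(2))*g(-1, -12) - 153 = (-5 + 4)*(2*(-12)) - 153 = -1*(-24) - 153 = 24 - 153 = -129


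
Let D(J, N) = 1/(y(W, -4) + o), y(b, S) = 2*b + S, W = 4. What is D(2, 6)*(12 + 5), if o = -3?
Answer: 17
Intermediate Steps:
y(b, S) = S + 2*b
D(J, N) = 1 (D(J, N) = 1/((-4 + 2*4) - 3) = 1/((-4 + 8) - 3) = 1/(4 - 3) = 1/1 = 1)
D(2, 6)*(12 + 5) = 1*(12 + 5) = 1*17 = 17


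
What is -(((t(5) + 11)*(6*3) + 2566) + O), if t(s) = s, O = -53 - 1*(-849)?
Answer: -3650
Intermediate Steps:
O = 796 (O = -53 + 849 = 796)
-(((t(5) + 11)*(6*3) + 2566) + O) = -(((5 + 11)*(6*3) + 2566) + 796) = -((16*18 + 2566) + 796) = -((288 + 2566) + 796) = -(2854 + 796) = -1*3650 = -3650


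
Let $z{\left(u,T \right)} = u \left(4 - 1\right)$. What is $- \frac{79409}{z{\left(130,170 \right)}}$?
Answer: $- \frac{79409}{390} \approx -203.61$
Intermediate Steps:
$z{\left(u,T \right)} = 3 u$ ($z{\left(u,T \right)} = u \left(4 - 1\right) = u 3 = 3 u$)
$- \frac{79409}{z{\left(130,170 \right)}} = - \frac{79409}{3 \cdot 130} = - \frac{79409}{390}$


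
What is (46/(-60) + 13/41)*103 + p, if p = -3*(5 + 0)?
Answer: -75409/1230 ≈ -61.308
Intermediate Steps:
p = -15 (p = -3*5 = -15)
(46/(-60) + 13/41)*103 + p = (46/(-60) + 13/41)*103 - 15 = (46*(-1/60) + 13*(1/41))*103 - 15 = (-23/30 + 13/41)*103 - 15 = -553/1230*103 - 15 = -56959/1230 - 15 = -75409/1230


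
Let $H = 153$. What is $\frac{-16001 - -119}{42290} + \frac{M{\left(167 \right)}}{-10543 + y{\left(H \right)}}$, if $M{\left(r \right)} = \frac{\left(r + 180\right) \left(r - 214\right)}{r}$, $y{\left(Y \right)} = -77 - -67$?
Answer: $- \frac{13649975486}{37264911895} \approx -0.3663$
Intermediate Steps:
$y{\left(Y \right)} = -10$ ($y{\left(Y \right)} = -77 + 67 = -10$)
$M{\left(r \right)} = \frac{\left(-214 + r\right) \left(180 + r\right)}{r}$ ($M{\left(r \right)} = \frac{\left(180 + r\right) \left(-214 + r\right)}{r} = \frac{\left(-214 + r\right) \left(180 + r\right)}{r}$)
$\frac{-16001 - -119}{42290} + \frac{M{\left(167 \right)}}{-10543 + y{\left(H \right)}} = \frac{-16001 - -119}{42290} + \frac{-34 + 167 - \frac{38520}{167}}{-10543 - 10} = \left(-16001 + 119\right) \frac{1}{42290} + \frac{-34 + 167 - \frac{38520}{167}}{-10553} = \left(-15882\right) \frac{1}{42290} + \left(-34 + 167 - \frac{38520}{167}\right) \left(- \frac{1}{10553}\right) = - \frac{7941}{21145} - - \frac{16309}{1762351} = - \frac{7941}{21145} + \frac{16309}{1762351} = - \frac{13649975486}{37264911895}$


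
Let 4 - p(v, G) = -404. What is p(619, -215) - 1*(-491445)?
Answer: 491853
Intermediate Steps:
p(v, G) = 408 (p(v, G) = 4 - 1*(-404) = 4 + 404 = 408)
p(619, -215) - 1*(-491445) = 408 - 1*(-491445) = 408 + 491445 = 491853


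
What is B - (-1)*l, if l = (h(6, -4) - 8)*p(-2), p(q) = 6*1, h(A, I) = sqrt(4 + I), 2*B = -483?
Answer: -579/2 ≈ -289.50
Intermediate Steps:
B = -483/2 (B = (1/2)*(-483) = -483/2 ≈ -241.50)
p(q) = 6
l = -48 (l = (sqrt(4 - 4) - 8)*6 = (sqrt(0) - 8)*6 = (0 - 8)*6 = -8*6 = -48)
B - (-1)*l = -483/2 - (-1)*(-48) = -483/2 - 1*48 = -483/2 - 48 = -579/2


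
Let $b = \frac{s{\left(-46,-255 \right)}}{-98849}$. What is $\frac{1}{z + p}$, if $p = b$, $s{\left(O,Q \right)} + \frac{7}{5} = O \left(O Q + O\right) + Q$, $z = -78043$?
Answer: $- \frac{494245}{38569673933} \approx -1.2814 \cdot 10^{-5}$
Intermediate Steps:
$s{\left(O,Q \right)} = - \frac{7}{5} + Q + O \left(O + O Q\right)$ ($s{\left(O,Q \right)} = - \frac{7}{5} + \left(O \left(O Q + O\right) + Q\right) = - \frac{7}{5} + \left(O \left(O + O Q\right) + Q\right) = - \frac{7}{5} + \left(Q + O \left(O + O Q\right)\right) = - \frac{7}{5} + Q + O \left(O + O Q\right)$)
$b = \frac{2688602}{494245}$ ($b = \frac{- \frac{7}{5} - 255 + \left(-46\right)^{2} - 255 \left(-46\right)^{2}}{-98849} = \left(- \frac{7}{5} - 255 + 2116 - 539580\right) \left(- \frac{1}{98849}\right) = \left(- \frac{2688602}{5}\right) \left(- \frac{1}{98849}\right) = \frac{2688602}{494245} \approx 5.4398$)
$p = \frac{2688602}{494245} \approx 5.4398$
$\frac{1}{z + p} = \frac{1}{-78043 + \frac{2688602}{494245}} = \frac{1}{- \frac{38569673933}{494245}} = - \frac{494245}{38569673933}$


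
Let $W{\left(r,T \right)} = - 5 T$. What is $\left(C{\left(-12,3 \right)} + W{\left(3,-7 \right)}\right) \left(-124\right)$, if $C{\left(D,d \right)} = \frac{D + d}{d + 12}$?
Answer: $- \frac{21328}{5} \approx -4265.6$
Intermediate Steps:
$C{\left(D,d \right)} = \frac{D + d}{12 + d}$
$\left(C{\left(-12,3 \right)} + W{\left(3,-7 \right)}\right) \left(-124\right) = \left(\frac{-12 + 3}{12 + 3} - -35\right) \left(-124\right) = \left(\frac{1}{15} \left(-9\right) + 35\right) \left(-124\right) = \left(- \frac{3}{5} + 35\right) \left(-124\right) = \frac{172}{5} \left(-124\right) = - \frac{21328}{5}$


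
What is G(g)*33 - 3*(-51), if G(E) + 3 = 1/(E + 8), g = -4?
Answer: 249/4 ≈ 62.250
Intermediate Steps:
G(E) = -3 + 1/(8 + E) (G(E) = -3 + 1/(E + 8) = -3 + 1/(8 + E))
G(g)*33 - 3*(-51) = ((-23 - 3*(-4))/(8 - 4))*33 - 3*(-51) = ((-23 + 12)/4)*33 + 153 = ((¼)*(-11))*33 + 153 = -11/4*33 + 153 = -363/4 + 153 = 249/4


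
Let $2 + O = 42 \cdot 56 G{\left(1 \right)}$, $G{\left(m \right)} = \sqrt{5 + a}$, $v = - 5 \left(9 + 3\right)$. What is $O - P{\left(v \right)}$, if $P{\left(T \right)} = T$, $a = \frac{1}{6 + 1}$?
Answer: $58 + 2016 \sqrt{7} \approx 5391.8$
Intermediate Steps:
$a = \frac{1}{7} \approx 0.14286$
$v = -60$ ($v = \left(-5\right) 12 = -60$)
$G{\left(m \right)} = \frac{6 \sqrt{7}}{7}$ ($G{\left(m \right)} = \sqrt{5 + \frac{1}{7}} = \sqrt{\frac{36}{7}} = \frac{6 \sqrt{7}}{7}$)
$O = -2 + 2016 \sqrt{7}$ ($O = -2 + 42 \cdot 56 \frac{6 \sqrt{7}}{7} = -2 + 2352 \frac{6 \sqrt{7}}{7} = -2 + 2016 \sqrt{7} \approx 5331.8$)
$O - P{\left(v \right)} = \left(-2 + 2016 \sqrt{7}\right) - -60 = \left(-2 + 2016 \sqrt{7}\right) + 60 = 58 + 2016 \sqrt{7}$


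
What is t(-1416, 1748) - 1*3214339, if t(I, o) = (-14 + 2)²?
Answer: -3214195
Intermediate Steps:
t(I, o) = 144 (t(I, o) = (-12)² = 144)
t(-1416, 1748) - 1*3214339 = 144 - 1*3214339 = 144 - 3214339 = -3214195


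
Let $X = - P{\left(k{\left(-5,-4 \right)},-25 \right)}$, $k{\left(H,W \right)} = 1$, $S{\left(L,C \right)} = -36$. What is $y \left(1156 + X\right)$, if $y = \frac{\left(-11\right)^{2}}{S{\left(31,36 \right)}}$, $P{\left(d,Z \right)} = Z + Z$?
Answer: $- \frac{8107}{2} \approx -4053.5$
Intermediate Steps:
$P{\left(d,Z \right)} = 2 Z$
$X = 50$ ($X = - 2 \left(-25\right) = \left(-1\right) \left(-50\right) = 50$)
$y = - \frac{121}{36}$ ($y = \frac{\left(-11\right)^{2}}{-36} = 121 \left(- \frac{1}{36}\right) = - \frac{121}{36} \approx -3.3611$)
$y \left(1156 + X\right) = - \frac{121 \left(1156 + 50\right)}{36} = \left(- \frac{121}{36}\right) 1206 = - \frac{8107}{2}$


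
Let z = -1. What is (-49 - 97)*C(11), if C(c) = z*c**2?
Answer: 17666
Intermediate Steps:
C(c) = -c**2
(-49 - 97)*C(11) = (-49 - 97)*(-1*11**2) = -(-146)*121 = -146*(-121) = 17666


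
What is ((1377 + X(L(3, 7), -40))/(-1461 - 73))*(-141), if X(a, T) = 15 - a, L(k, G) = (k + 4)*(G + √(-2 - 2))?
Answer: 189363/1534 - 987*I/767 ≈ 123.44 - 1.2868*I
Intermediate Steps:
L(k, G) = (4 + k)*(G + 2*I) (L(k, G) = (4 + k)*(G + √(-4)) = (4 + k)*(G + 2*I))
((1377 + X(L(3, 7), -40))/(-1461 - 73))*(-141) = ((1377 + (15 - (4*7 + 8*I + 7*3 + 2*I*3)))/(-1461 - 73))*(-141) = ((1377 + (15 - (28 + 8*I + 21 + 6*I)))/(-1534))*(-141) = ((1377 + (15 - (49 + 14*I)))*(-1/1534))*(-141) = ((1377 + (15 + (-49 - 14*I)))*(-1/1534))*(-141) = ((1377 + (-34 - 14*I))*(-1/1534))*(-141) = ((1343 - 14*I)*(-1/1534))*(-141) = (-1343/1534 + 7*I/767)*(-141) = 189363/1534 - 987*I/767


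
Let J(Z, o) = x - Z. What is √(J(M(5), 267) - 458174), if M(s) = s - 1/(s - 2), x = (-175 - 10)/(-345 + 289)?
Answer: I*√3232885362/84 ≈ 676.89*I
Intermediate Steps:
x = 185/56 (x = -185/(-56) = -185*(-1/56) = 185/56 ≈ 3.3036)
M(s) = s - 1/(-2 + s)
J(Z, o) = 185/56 - Z
√(J(M(5), 267) - 458174) = √((185/56 - (-1 + 5² - 2*5)/(-2 + 5)) - 458174) = √((185/56 - (-1 + 25 - 10)/3) - 458174) = √((185/56 - 14/3) - 458174) = √(-229/168 - 458174) = √(-76973461/168) = I*√3232885362/84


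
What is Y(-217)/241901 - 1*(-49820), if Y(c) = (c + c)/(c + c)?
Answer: 12051507821/241901 ≈ 49820.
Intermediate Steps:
Y(c) = 1 (Y(c) = (2*c)/((2*c)) = (2*c)*(1/(2*c)) = 1)
Y(-217)/241901 - 1*(-49820) = 1/241901 - 1*(-49820) = 1*(1/241901) + 49820 = 1/241901 + 49820 = 12051507821/241901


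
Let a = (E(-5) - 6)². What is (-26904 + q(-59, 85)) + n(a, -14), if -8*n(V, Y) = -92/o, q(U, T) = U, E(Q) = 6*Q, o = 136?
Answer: -7333913/272 ≈ -26963.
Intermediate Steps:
a = 1296 (a = (6*(-5) - 6)² = (-30 - 6)² = (-36)² = 1296)
n(V, Y) = 23/272 (n(V, Y) = -(-23)/(2*136) = -⅛*(-23/34) = 23/272)
(-26904 + q(-59, 85)) + n(a, -14) = (-26904 - 59) + 23/272 = -26963 + 23/272 = -7333913/272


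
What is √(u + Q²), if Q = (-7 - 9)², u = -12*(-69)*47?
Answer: 2*√26113 ≈ 323.19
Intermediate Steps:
u = 38916 (u = 828*47 = 38916)
Q = 256 (Q = (-16)² = 256)
√(u + Q²) = √(38916 + 256²) = √(38916 + 65536) = √104452 = 2*√26113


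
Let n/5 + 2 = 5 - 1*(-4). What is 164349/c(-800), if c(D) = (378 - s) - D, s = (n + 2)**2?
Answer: -164349/191 ≈ -860.47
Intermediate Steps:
n = 35 (n = -10 + 5*(5 - 1*(-4)) = -10 + 5*(5 + 4) = -10 + 5*9 = -10 + 45 = 35)
s = 1369 (s = (35 + 2)**2 = 37**2 = 1369)
c(D) = -991 - D (c(D) = (378 - 1*1369) - D = (378 - 1369) - D = -991 - D)
164349/c(-800) = 164349/(-991 - 1*(-800)) = 164349/(-991 + 800) = 164349/(-191) = 164349*(-1/191) = -164349/191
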